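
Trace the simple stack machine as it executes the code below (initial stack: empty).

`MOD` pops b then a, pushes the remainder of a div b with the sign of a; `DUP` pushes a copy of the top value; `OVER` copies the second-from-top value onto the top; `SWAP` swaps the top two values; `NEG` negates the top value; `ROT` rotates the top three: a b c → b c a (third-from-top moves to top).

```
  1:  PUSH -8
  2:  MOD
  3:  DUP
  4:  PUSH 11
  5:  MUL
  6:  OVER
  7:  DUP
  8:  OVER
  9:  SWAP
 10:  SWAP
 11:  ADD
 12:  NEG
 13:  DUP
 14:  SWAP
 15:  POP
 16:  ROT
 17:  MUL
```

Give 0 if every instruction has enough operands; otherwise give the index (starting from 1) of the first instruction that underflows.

PUSH -8  [-8]
MOD  — needs 2 operands, stack has 1 → underflow

2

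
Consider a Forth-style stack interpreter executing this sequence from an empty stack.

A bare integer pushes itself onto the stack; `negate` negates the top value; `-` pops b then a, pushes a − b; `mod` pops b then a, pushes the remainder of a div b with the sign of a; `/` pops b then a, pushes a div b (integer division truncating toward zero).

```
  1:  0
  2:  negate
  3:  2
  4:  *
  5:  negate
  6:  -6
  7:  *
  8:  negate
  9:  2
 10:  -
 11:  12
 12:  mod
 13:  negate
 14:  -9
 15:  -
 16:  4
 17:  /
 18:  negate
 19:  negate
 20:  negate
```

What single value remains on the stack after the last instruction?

-2

0      -> [0]
negate -> [0]
2      -> [0, 2]
*      -> [0]
negate -> [0]
-6     -> [0, -6]
*      -> [0]
negate -> [0]
2      -> [0, 2]
-      -> [-2]
12     -> [-2, 12]
mod    -> [-2]
negate -> [2]
-9     -> [2, -9]
-      -> [11]
4      -> [11, 4]
/      -> [2]
negate -> [-2]
negate -> [2]
negate -> [-2]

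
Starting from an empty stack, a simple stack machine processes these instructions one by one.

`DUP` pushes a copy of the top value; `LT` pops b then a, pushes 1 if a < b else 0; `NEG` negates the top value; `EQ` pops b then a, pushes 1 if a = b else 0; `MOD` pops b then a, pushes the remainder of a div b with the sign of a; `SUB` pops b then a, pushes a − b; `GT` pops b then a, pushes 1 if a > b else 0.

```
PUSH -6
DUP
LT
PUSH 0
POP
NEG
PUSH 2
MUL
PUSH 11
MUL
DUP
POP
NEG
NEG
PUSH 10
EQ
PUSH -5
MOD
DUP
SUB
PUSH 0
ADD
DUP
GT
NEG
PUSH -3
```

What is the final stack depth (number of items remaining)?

2

PUSH -6 -> -6
DUP     -> -6 -6
LT      -> 0
PUSH 0  -> 0 0
POP     -> 0
NEG     -> 0
PUSH 2  -> 0 2
MUL     -> 0
PUSH 11 -> 0 11
MUL     -> 0
DUP     -> 0 0
POP     -> 0
NEG     -> 0
NEG     -> 0
PUSH 10 -> 0 10
EQ      -> 0
PUSH -5 -> 0 -5
MOD     -> 0
DUP     -> 0 0
SUB     -> 0
PUSH 0  -> 0 0
ADD     -> 0
DUP     -> 0 0
GT      -> 0
NEG     -> 0
PUSH -3 -> 0 -3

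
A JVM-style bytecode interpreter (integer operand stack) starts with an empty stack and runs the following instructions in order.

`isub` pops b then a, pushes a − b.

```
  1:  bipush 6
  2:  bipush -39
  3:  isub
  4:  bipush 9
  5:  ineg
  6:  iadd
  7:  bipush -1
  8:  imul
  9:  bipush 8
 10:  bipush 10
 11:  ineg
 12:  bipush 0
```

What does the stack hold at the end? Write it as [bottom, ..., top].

bipush 6   → 6
bipush -39 → 6 -39
isub       → 45
bipush 9   → 45 9
ineg       → 45 -9
iadd       → 36
bipush -1  → 36 -1
imul       → -36
bipush 8   → -36 8
bipush 10  → -36 8 10
ineg       → -36 8 -10
bipush 0   → -36 8 -10 0

[-36, 8, -10, 0]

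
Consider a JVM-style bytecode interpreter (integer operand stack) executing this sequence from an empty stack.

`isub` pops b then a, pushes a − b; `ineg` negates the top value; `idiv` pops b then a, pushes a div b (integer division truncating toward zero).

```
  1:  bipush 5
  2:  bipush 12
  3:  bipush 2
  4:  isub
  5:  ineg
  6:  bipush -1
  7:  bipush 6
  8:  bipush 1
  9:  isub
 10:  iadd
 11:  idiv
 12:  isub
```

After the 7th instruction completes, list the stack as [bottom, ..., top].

bipush 5   5
bipush 12  5 12
bipush 2   5 12 2
isub       5 10
ineg       5 -10
bipush -1  5 -10 -1
bipush 6   5 -10 -1 6

[5, -10, -1, 6]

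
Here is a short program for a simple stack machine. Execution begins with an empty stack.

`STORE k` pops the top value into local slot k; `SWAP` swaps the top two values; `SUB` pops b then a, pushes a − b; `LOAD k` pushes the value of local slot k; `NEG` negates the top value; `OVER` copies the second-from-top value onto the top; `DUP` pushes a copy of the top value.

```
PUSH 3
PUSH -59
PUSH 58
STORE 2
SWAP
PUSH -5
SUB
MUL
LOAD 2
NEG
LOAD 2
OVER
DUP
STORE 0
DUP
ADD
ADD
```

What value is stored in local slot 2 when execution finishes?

PUSH 3    3
PUSH -59  3 -59
PUSH 58   3 -59 58
STORE 2   3 -59
SWAP      -59 3
PUSH -5   -59 3 -5
SUB       -59 8
MUL       -472
LOAD 2    -472 58
NEG       -472 -58
LOAD 2    -472 -58 58
OVER      -472 -58 58 -58
DUP       -472 -58 58 -58 -58
STORE 0   -472 -58 58 -58
DUP       -472 -58 58 -58 -58
ADD       -472 -58 58 -116
ADD       -472 -58 -58

58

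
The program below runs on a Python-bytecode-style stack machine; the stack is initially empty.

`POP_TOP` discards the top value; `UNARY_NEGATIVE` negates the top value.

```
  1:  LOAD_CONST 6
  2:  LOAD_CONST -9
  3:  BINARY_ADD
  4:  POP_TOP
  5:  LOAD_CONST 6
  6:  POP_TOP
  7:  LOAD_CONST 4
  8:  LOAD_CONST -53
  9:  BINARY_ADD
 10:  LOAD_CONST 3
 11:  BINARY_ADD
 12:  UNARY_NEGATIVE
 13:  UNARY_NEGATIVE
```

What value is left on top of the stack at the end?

-46

LOAD_CONST 6    6
LOAD_CONST -9   6 -9
BINARY_ADD      -3
POP_TOP         (empty)
LOAD_CONST 6    6
POP_TOP         (empty)
LOAD_CONST 4    4
LOAD_CONST -53  4 -53
BINARY_ADD      -49
LOAD_CONST 3    -49 3
BINARY_ADD      -46
UNARY_NEGATIVE  46
UNARY_NEGATIVE  -46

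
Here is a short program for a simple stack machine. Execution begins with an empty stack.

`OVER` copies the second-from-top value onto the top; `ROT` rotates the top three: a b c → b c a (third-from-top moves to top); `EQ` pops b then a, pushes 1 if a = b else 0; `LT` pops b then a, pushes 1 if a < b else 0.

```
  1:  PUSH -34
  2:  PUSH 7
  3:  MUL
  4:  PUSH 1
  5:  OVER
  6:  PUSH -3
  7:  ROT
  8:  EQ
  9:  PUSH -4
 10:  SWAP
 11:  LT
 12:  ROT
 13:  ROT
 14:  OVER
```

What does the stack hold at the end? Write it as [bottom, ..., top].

PUSH -34  -34
PUSH 7    -34 7
MUL       -238
PUSH 1    -238 1
OVER      -238 1 -238
PUSH -3   -238 1 -238 -3
ROT       -238 -238 -3 1
EQ        -238 -238 0
PUSH -4   -238 -238 0 -4
SWAP      -238 -238 -4 0
LT        -238 -238 1
ROT       -238 1 -238
ROT       1 -238 -238
OVER      1 -238 -238 -238

[1, -238, -238, -238]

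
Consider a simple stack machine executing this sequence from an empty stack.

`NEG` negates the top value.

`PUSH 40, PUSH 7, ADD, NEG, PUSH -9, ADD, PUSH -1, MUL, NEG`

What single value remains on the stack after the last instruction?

-56

PUSH 40 : 40
PUSH 7  : 40 7
ADD     : 47
NEG     : -47
PUSH -9 : -47 -9
ADD     : -56
PUSH -1 : -56 -1
MUL     : 56
NEG     : -56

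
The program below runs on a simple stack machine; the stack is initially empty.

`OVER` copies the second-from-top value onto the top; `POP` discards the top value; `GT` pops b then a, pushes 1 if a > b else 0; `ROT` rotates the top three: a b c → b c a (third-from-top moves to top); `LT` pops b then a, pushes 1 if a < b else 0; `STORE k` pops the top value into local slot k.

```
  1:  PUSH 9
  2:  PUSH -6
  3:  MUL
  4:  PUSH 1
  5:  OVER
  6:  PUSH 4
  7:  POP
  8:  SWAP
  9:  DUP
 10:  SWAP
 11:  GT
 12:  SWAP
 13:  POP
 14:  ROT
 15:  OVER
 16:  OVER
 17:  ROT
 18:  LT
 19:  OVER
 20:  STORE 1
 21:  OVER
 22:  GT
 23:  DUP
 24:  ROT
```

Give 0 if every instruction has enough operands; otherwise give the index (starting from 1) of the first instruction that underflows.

14

PUSH 9   [9]
PUSH -6  [9, -6]
MUL      [-54]
PUSH 1   [-54, 1]
OVER     [-54, 1, -54]
PUSH 4   [-54, 1, -54, 4]
POP      [-54, 1, -54]
SWAP     [-54, -54, 1]
DUP      [-54, -54, 1, 1]
SWAP     [-54, -54, 1, 1]
GT       [-54, -54, 0]
SWAP     [-54, 0, -54]
POP      [-54, 0]
ROT  — needs 3 operands, stack has 2 → underflow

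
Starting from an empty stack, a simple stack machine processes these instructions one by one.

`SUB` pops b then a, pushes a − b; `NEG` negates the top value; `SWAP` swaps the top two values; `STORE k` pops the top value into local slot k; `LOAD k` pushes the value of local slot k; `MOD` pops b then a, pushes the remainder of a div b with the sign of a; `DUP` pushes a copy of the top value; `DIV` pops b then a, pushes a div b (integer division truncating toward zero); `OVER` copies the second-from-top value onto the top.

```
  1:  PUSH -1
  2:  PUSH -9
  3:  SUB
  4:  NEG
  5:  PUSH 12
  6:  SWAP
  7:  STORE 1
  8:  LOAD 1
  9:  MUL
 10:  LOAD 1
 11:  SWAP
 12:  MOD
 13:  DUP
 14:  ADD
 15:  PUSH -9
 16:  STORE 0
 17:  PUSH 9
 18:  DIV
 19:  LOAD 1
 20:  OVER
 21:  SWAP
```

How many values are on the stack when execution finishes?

PUSH -1 -> -1
PUSH -9 -> -1 -9
SUB     -> 8
NEG     -> -8
PUSH 12 -> -8 12
SWAP    -> 12 -8
STORE 1 -> 12
LOAD 1  -> 12 -8
MUL     -> -96
LOAD 1  -> -96 -8
SWAP    -> -8 -96
MOD     -> -8
DUP     -> -8 -8
ADD     -> -16
PUSH -9 -> -16 -9
STORE 0 -> -16
PUSH 9  -> -16 9
DIV     -> -1
LOAD 1  -> -1 -8
OVER    -> -1 -8 -1
SWAP    -> -1 -1 -8

3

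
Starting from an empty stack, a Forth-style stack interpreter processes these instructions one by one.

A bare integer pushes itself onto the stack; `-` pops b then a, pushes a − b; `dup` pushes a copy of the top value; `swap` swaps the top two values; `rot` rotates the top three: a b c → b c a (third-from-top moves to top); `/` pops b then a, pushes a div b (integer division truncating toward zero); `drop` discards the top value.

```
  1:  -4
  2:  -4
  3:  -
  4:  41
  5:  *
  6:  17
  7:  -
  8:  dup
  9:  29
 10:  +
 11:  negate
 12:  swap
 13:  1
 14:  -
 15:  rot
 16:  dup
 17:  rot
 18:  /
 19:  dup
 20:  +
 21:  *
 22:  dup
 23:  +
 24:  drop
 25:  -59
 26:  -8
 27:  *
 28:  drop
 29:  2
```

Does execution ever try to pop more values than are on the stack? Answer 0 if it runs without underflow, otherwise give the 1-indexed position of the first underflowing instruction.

15

-4     -> [-4]
-4     -> [-4, -4]
-      -> [0]
41     -> [0, 41]
*      -> [0]
17     -> [0, 17]
-      -> [-17]
dup    -> [-17, -17]
29     -> [-17, -17, 29]
+      -> [-17, 12]
negate -> [-17, -12]
swap   -> [-12, -17]
1      -> [-12, -17, 1]
-      -> [-12, -18]
rot  — needs 3 operands, stack has 2 → underflow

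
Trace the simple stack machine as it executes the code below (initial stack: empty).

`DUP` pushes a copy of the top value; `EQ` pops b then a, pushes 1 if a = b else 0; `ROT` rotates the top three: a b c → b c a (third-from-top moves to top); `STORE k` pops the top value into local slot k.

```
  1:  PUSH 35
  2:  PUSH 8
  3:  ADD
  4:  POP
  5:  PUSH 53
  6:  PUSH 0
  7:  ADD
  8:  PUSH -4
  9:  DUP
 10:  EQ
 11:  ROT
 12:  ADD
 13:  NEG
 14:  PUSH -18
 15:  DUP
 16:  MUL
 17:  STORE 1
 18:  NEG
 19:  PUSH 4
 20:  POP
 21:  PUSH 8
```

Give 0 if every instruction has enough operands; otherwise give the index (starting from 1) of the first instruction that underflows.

11

PUSH 35  35
PUSH 8   35 8
ADD      43
POP      (empty)
PUSH 53  53
PUSH 0   53 0
ADD      53
PUSH -4  53 -4
DUP      53 -4 -4
EQ       53 1
ROT  — needs 3 operands, stack has 2 → underflow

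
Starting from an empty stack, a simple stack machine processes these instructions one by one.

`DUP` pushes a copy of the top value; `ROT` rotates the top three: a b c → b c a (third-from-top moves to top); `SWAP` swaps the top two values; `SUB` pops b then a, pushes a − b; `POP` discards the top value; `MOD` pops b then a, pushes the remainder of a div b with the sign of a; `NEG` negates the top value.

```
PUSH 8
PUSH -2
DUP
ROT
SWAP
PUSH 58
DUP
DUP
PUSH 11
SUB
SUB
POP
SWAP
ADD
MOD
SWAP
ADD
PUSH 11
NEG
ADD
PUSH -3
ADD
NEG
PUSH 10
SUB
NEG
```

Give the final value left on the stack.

2

PUSH 8  -> 8
PUSH -2 -> 8 -2
DUP     -> 8 -2 -2
ROT     -> -2 -2 8
SWAP    -> -2 8 -2
PUSH 58 -> -2 8 -2 58
DUP     -> -2 8 -2 58 58
DUP     -> -2 8 -2 58 58 58
PUSH 11 -> -2 8 -2 58 58 58 11
SUB     -> -2 8 -2 58 58 47
SUB     -> -2 8 -2 58 11
POP     -> -2 8 -2 58
SWAP    -> -2 8 58 -2
ADD     -> -2 8 56
MOD     -> -2 8
SWAP    -> 8 -2
ADD     -> 6
PUSH 11 -> 6 11
NEG     -> 6 -11
ADD     -> -5
PUSH -3 -> -5 -3
ADD     -> -8
NEG     -> 8
PUSH 10 -> 8 10
SUB     -> -2
NEG     -> 2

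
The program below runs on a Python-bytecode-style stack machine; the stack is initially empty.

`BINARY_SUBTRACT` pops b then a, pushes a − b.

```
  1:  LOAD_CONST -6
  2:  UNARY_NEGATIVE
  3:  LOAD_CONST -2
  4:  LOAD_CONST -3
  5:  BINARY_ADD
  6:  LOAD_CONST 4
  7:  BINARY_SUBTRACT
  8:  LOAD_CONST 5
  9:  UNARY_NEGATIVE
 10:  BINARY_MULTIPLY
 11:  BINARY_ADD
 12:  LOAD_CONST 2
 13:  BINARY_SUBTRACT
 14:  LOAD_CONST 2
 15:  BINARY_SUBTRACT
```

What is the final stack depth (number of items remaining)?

1

LOAD_CONST -6   -> -6
UNARY_NEGATIVE  -> 6
LOAD_CONST -2   -> 6 -2
LOAD_CONST -3   -> 6 -2 -3
BINARY_ADD      -> 6 -5
LOAD_CONST 4    -> 6 -5 4
BINARY_SUBTRACT -> 6 -9
LOAD_CONST 5    -> 6 -9 5
UNARY_NEGATIVE  -> 6 -9 -5
BINARY_MULTIPLY -> 6 45
BINARY_ADD      -> 51
LOAD_CONST 2    -> 51 2
BINARY_SUBTRACT -> 49
LOAD_CONST 2    -> 49 2
BINARY_SUBTRACT -> 47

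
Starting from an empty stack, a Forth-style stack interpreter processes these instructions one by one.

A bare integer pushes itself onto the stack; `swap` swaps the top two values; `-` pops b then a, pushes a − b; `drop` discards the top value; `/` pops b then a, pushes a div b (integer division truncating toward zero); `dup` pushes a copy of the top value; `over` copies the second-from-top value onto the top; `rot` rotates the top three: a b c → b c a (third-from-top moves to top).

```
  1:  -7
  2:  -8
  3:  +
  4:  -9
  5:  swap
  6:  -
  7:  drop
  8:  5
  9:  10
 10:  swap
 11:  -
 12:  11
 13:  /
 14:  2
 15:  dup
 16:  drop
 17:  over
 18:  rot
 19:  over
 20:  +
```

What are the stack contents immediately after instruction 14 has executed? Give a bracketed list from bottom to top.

[0, 2]

-7   : [-7]
-8   : [-7, -8]
+    : [-15]
-9   : [-15, -9]
swap : [-9, -15]
-    : [6]
drop : []
5    : [5]
10   : [5, 10]
swap : [10, 5]
-    : [5]
11   : [5, 11]
/    : [0]
2    : [0, 2]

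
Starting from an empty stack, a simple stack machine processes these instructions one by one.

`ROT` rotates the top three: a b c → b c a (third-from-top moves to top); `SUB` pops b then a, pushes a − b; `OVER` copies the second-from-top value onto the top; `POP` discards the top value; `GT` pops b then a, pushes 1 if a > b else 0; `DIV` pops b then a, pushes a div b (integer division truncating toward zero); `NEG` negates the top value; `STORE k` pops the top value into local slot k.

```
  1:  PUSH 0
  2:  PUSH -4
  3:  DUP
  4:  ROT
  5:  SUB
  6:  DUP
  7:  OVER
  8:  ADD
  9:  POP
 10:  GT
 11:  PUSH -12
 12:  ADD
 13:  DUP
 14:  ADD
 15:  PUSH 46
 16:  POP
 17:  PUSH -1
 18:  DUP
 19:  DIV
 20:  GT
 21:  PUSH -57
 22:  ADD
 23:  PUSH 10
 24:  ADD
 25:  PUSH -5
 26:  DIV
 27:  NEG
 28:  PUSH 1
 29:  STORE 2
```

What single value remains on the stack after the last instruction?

-9

PUSH 0   → [0]
PUSH -4  → [0, -4]
DUP      → [0, -4, -4]
ROT      → [-4, -4, 0]
SUB      → [-4, -4]
DUP      → [-4, -4, -4]
OVER     → [-4, -4, -4, -4]
ADD      → [-4, -4, -8]
POP      → [-4, -4]
GT       → [0]
PUSH -12 → [0, -12]
ADD      → [-12]
DUP      → [-12, -12]
ADD      → [-24]
PUSH 46  → [-24, 46]
POP      → [-24]
PUSH -1  → [-24, -1]
DUP      → [-24, -1, -1]
DIV      → [-24, 1]
GT       → [0]
PUSH -57 → [0, -57]
ADD      → [-57]
PUSH 10  → [-57, 10]
ADD      → [-47]
PUSH -5  → [-47, -5]
DIV      → [9]
NEG      → [-9]
PUSH 1   → [-9, 1]
STORE 2  → [-9]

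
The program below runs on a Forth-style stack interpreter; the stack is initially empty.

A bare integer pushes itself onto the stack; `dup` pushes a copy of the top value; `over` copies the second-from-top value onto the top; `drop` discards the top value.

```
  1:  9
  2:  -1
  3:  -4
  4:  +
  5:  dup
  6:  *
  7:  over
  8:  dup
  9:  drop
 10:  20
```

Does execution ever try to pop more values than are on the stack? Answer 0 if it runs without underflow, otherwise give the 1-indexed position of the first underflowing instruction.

0

9    : [9]
-1   : [9, -1]
-4   : [9, -1, -4]
+    : [9, -5]
dup  : [9, -5, -5]
*    : [9, 25]
over : [9, 25, 9]
dup  : [9, 25, 9, 9]
drop : [9, 25, 9]
20   : [9, 25, 9, 20]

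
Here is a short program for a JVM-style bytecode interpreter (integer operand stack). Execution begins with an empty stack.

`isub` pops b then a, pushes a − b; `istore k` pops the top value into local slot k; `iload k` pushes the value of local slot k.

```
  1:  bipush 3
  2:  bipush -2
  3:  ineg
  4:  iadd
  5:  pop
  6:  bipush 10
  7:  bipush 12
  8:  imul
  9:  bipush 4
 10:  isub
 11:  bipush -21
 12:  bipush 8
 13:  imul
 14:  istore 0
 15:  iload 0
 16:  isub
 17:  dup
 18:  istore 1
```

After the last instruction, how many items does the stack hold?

bipush 3   → [3]
bipush -2  → [3, -2]
ineg       → [3, 2]
iadd       → [5]
pop        → []
bipush 10  → [10]
bipush 12  → [10, 12]
imul       → [120]
bipush 4   → [120, 4]
isub       → [116]
bipush -21 → [116, -21]
bipush 8   → [116, -21, 8]
imul       → [116, -168]
istore 0   → [116]
iload 0    → [116, -168]
isub       → [284]
dup        → [284, 284]
istore 1   → [284]

1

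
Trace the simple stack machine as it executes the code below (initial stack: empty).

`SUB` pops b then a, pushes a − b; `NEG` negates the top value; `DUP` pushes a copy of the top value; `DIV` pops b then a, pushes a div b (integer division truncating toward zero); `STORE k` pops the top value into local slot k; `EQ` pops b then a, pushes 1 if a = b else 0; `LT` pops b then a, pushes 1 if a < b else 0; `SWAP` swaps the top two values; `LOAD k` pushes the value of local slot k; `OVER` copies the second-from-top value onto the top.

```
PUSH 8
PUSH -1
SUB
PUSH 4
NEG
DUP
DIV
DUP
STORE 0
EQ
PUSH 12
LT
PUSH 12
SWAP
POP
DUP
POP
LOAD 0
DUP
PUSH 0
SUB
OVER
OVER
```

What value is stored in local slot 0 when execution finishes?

1

PUSH 8  : 8
PUSH -1 : 8 -1
SUB     : 9
PUSH 4  : 9 4
NEG     : 9 -4
DUP     : 9 -4 -4
DIV     : 9 1
DUP     : 9 1 1
STORE 0 : 9 1
EQ      : 0
PUSH 12 : 0 12
LT      : 1
PUSH 12 : 1 12
SWAP    : 12 1
POP     : 12
DUP     : 12 12
POP     : 12
LOAD 0  : 12 1
DUP     : 12 1 1
PUSH 0  : 12 1 1 0
SUB     : 12 1 1
OVER    : 12 1 1 1
OVER    : 12 1 1 1 1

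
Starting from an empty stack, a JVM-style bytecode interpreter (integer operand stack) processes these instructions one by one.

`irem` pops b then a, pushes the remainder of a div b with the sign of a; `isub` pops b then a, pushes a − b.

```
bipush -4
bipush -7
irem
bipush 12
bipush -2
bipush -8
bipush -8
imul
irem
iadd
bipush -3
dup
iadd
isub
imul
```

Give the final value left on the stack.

bipush -4 : -4
bipush -7 : -4 -7
irem      : -4
bipush 12 : -4 12
bipush -2 : -4 12 -2
bipush -8 : -4 12 -2 -8
bipush -8 : -4 12 -2 -8 -8
imul      : -4 12 -2 64
irem      : -4 12 -2
iadd      : -4 10
bipush -3 : -4 10 -3
dup       : -4 10 -3 -3
iadd      : -4 10 -6
isub      : -4 16
imul      : -64

-64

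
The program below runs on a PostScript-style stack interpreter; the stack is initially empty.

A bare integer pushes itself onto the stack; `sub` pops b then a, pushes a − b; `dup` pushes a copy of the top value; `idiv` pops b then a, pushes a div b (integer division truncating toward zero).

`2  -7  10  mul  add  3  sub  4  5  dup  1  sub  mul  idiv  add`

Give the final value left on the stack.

2    -> [2]
-7   -> [2, -7]
10   -> [2, -7, 10]
mul  -> [2, -70]
add  -> [-68]
3    -> [-68, 3]
sub  -> [-71]
4    -> [-71, 4]
5    -> [-71, 4, 5]
dup  -> [-71, 4, 5, 5]
1    -> [-71, 4, 5, 5, 1]
sub  -> [-71, 4, 5, 4]
mul  -> [-71, 4, 20]
idiv -> [-71, 0]
add  -> [-71]

-71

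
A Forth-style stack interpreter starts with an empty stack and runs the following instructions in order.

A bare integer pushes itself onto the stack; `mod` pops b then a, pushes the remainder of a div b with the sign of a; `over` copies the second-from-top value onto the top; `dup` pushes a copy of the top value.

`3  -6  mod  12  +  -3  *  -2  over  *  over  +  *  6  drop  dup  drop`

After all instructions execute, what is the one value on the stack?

3    → [3]
-6   → [3, -6]
mod  → [3]
12   → [3, 12]
+    → [15]
-3   → [15, -3]
*    → [-45]
-2   → [-45, -2]
over → [-45, -2, -45]
*    → [-45, 90]
over → [-45, 90, -45]
+    → [-45, 45]
*    → [-2025]
6    → [-2025, 6]
drop → [-2025]
dup  → [-2025, -2025]
drop → [-2025]

-2025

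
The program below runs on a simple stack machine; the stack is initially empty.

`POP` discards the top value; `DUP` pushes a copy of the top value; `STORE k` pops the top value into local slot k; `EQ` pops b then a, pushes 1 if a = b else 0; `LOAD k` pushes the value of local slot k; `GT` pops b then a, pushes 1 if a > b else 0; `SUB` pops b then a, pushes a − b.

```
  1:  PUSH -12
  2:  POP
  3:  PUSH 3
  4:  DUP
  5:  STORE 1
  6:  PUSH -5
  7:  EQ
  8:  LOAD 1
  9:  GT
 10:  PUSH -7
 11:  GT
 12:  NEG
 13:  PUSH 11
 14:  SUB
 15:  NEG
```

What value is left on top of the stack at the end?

PUSH -12  [-12]
POP       []
PUSH 3    [3]
DUP       [3, 3]
STORE 1   [3]
PUSH -5   [3, -5]
EQ        [0]
LOAD 1    [0, 3]
GT        [0]
PUSH -7   [0, -7]
GT        [1]
NEG       [-1]
PUSH 11   [-1, 11]
SUB       [-12]
NEG       [12]

12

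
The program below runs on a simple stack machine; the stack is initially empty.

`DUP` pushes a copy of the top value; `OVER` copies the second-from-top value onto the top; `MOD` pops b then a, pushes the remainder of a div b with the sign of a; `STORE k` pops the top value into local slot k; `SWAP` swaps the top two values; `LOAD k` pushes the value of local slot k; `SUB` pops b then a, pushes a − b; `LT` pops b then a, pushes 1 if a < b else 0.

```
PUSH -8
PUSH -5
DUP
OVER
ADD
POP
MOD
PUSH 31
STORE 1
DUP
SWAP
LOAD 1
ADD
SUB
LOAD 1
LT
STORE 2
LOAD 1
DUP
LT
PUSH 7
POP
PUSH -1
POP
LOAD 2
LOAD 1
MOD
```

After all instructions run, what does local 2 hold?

1

PUSH -8  -8
PUSH -5  -8 -5
DUP      -8 -5 -5
OVER     -8 -5 -5 -5
ADD      -8 -5 -10
POP      -8 -5
MOD      -3
PUSH 31  -3 31
STORE 1  -3
DUP      -3 -3
SWAP     -3 -3
LOAD 1   -3 -3 31
ADD      -3 28
SUB      -31
LOAD 1   -31 31
LT       1
STORE 2  (empty)
LOAD 1   31
DUP      31 31
LT       0
PUSH 7   0 7
POP      0
PUSH -1  0 -1
POP      0
LOAD 2   0 1
LOAD 1   0 1 31
MOD      0 1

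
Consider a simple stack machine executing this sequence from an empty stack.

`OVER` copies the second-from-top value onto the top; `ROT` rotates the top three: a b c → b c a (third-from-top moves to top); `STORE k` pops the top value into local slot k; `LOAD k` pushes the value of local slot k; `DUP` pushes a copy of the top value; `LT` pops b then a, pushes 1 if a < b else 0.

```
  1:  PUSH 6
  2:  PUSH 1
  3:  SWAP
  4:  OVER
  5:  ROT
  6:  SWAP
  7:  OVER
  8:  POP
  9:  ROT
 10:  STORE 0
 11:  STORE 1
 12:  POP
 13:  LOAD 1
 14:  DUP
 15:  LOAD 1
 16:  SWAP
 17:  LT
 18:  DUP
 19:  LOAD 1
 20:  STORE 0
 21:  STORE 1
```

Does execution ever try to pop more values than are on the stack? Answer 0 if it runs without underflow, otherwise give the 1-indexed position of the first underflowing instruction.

PUSH 6  → 6
PUSH 1  → 6 1
SWAP    → 1 6
OVER    → 1 6 1
ROT     → 6 1 1
SWAP    → 6 1 1
OVER    → 6 1 1 1
POP     → 6 1 1
ROT     → 1 1 6
STORE 0 → 1 1
STORE 1 → 1
POP     → (empty)
LOAD 1  → 1
DUP     → 1 1
LOAD 1  → 1 1 1
SWAP    → 1 1 1
LT      → 1 0
DUP     → 1 0 0
LOAD 1  → 1 0 0 1
STORE 0 → 1 0 0
STORE 1 → 1 0

0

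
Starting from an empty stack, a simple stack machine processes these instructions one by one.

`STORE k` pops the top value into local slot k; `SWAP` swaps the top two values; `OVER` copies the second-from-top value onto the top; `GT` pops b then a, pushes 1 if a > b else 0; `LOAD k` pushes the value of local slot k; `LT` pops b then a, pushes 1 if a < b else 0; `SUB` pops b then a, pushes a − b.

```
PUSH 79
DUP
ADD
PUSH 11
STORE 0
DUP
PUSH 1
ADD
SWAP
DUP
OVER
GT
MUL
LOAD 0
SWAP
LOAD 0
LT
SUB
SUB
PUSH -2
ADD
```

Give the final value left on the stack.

PUSH 79 -> 79
DUP     -> 79 79
ADD     -> 158
PUSH 11 -> 158 11
STORE 0 -> 158
DUP     -> 158 158
PUSH 1  -> 158 158 1
ADD     -> 158 159
SWAP    -> 159 158
DUP     -> 159 158 158
OVER    -> 159 158 158 158
GT      -> 159 158 0
MUL     -> 159 0
LOAD 0  -> 159 0 11
SWAP    -> 159 11 0
LOAD 0  -> 159 11 0 11
LT      -> 159 11 1
SUB     -> 159 10
SUB     -> 149
PUSH -2 -> 149 -2
ADD     -> 147

147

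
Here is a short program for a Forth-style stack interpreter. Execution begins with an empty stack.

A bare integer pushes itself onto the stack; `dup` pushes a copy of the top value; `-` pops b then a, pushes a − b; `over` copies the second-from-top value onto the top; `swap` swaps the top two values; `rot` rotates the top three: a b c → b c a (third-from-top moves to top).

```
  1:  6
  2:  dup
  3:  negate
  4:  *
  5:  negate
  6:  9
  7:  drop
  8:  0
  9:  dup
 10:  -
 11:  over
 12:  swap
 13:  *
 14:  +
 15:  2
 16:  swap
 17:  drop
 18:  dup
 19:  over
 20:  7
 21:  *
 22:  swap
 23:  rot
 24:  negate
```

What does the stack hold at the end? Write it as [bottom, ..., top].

6      : [6]
dup    : [6, 6]
negate : [6, -6]
*      : [-36]
negate : [36]
9      : [36, 9]
drop   : [36]
0      : [36, 0]
dup    : [36, 0, 0]
-      : [36, 0]
over   : [36, 0, 36]
swap   : [36, 36, 0]
*      : [36, 0]
+      : [36]
2      : [36, 2]
swap   : [2, 36]
drop   : [2]
dup    : [2, 2]
over   : [2, 2, 2]
7      : [2, 2, 2, 7]
*      : [2, 2, 14]
swap   : [2, 14, 2]
rot    : [14, 2, 2]
negate : [14, 2, -2]

[14, 2, -2]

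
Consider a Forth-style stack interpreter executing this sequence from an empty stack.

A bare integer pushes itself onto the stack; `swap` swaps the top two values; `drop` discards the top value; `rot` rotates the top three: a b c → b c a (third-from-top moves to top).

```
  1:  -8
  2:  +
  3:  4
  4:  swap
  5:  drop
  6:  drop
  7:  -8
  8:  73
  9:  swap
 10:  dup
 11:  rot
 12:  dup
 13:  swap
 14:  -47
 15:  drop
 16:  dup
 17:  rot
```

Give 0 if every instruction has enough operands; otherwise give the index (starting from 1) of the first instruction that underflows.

-8  -8
+  — needs 2 operands, stack has 1 → underflow

2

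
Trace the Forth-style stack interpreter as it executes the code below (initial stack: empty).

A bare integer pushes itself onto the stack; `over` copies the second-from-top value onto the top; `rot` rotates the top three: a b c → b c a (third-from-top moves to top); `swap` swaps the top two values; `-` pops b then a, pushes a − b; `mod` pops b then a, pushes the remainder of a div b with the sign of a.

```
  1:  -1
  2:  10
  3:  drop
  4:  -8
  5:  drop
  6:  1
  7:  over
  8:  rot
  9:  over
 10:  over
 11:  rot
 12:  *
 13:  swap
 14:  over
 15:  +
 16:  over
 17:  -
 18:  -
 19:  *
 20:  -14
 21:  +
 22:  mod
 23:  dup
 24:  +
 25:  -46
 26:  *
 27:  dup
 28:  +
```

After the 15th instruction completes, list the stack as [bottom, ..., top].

[1, -1, 1, 0]

-1   -> [-1]
10   -> [-1, 10]
drop -> [-1]
-8   -> [-1, -8]
drop -> [-1]
1    -> [-1, 1]
over -> [-1, 1, -1]
rot  -> [1, -1, -1]
over -> [1, -1, -1, -1]
over -> [1, -1, -1, -1, -1]
rot  -> [1, -1, -1, -1, -1]
*    -> [1, -1, -1, 1]
swap -> [1, -1, 1, -1]
over -> [1, -1, 1, -1, 1]
+    -> [1, -1, 1, 0]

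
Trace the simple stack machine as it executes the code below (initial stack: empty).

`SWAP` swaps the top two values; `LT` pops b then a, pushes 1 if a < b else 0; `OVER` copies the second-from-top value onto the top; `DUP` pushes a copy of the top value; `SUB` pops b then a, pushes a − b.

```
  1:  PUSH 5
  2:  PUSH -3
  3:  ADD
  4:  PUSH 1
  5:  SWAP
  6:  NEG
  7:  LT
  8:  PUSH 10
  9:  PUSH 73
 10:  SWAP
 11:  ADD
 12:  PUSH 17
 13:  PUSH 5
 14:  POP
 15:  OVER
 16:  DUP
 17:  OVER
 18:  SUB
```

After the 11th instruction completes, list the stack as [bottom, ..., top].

PUSH 5  -> [5]
PUSH -3 -> [5, -3]
ADD     -> [2]
PUSH 1  -> [2, 1]
SWAP    -> [1, 2]
NEG     -> [1, -2]
LT      -> [0]
PUSH 10 -> [0, 10]
PUSH 73 -> [0, 10, 73]
SWAP    -> [0, 73, 10]
ADD     -> [0, 83]

[0, 83]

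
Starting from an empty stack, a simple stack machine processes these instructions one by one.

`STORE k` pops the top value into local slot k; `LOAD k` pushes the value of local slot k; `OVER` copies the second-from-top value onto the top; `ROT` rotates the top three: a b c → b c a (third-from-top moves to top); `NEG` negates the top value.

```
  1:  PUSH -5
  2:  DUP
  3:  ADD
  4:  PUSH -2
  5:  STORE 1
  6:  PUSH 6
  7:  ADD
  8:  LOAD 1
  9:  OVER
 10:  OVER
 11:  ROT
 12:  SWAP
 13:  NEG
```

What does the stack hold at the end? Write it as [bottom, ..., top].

PUSH -5 : -5
DUP     : -5 -5
ADD     : -10
PUSH -2 : -10 -2
STORE 1 : -10
PUSH 6  : -10 6
ADD     : -4
LOAD 1  : -4 -2
OVER    : -4 -2 -4
OVER    : -4 -2 -4 -2
ROT     : -4 -4 -2 -2
SWAP    : -4 -4 -2 -2
NEG     : -4 -4 -2 2

[-4, -4, -2, 2]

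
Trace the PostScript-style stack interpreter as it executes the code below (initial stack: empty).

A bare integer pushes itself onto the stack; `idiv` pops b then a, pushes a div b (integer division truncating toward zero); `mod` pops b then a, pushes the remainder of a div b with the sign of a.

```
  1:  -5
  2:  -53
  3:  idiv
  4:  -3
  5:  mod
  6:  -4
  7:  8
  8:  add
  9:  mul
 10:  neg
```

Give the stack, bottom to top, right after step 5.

-5   → [-5]
-53  → [-5, -53]
idiv → [0]
-3   → [0, -3]
mod  → [0]

[0]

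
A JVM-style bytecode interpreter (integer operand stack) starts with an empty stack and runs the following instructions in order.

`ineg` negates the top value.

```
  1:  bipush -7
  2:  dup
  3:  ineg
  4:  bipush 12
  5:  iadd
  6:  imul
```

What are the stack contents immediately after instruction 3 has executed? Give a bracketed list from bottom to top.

[-7, 7]

bipush -7 → -7
dup       → -7 -7
ineg      → -7 7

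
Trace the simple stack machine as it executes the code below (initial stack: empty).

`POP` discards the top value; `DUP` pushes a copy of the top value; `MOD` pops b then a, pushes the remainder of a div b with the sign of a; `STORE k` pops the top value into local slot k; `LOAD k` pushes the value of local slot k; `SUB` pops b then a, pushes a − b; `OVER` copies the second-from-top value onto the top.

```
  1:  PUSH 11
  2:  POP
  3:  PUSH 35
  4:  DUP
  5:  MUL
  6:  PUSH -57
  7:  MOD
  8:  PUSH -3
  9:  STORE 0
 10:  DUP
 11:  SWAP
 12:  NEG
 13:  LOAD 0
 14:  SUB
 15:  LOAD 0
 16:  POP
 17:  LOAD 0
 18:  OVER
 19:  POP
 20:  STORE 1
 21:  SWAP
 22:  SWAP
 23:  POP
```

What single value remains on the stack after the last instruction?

PUSH 11  -> 11
POP      -> (empty)
PUSH 35  -> 35
DUP      -> 35 35
MUL      -> 1225
PUSH -57 -> 1225 -57
MOD      -> 28
PUSH -3  -> 28 -3
STORE 0  -> 28
DUP      -> 28 28
SWAP     -> 28 28
NEG      -> 28 -28
LOAD 0   -> 28 -28 -3
SUB      -> 28 -25
LOAD 0   -> 28 -25 -3
POP      -> 28 -25
LOAD 0   -> 28 -25 -3
OVER     -> 28 -25 -3 -25
POP      -> 28 -25 -3
STORE 1  -> 28 -25
SWAP     -> -25 28
SWAP     -> 28 -25
POP      -> 28

28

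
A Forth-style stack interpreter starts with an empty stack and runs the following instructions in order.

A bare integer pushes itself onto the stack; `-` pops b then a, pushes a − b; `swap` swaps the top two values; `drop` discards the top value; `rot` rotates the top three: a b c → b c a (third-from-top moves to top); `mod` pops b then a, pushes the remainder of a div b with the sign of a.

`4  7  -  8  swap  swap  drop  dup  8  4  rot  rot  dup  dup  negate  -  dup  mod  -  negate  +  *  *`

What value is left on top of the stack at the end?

132

4      : 4
7      : 4 7
-      : -3
8      : -3 8
swap   : 8 -3
swap   : -3 8
drop   : -3
dup    : -3 -3
8      : -3 -3 8
4      : -3 -3 8 4
rot    : -3 8 4 -3
rot    : -3 4 -3 8
dup    : -3 4 -3 8 8
dup    : -3 4 -3 8 8 8
negate : -3 4 -3 8 8 -8
-      : -3 4 -3 8 16
dup    : -3 4 -3 8 16 16
mod    : -3 4 -3 8 0
-      : -3 4 -3 8
negate : -3 4 -3 -8
+      : -3 4 -11
*      : -3 -44
*      : 132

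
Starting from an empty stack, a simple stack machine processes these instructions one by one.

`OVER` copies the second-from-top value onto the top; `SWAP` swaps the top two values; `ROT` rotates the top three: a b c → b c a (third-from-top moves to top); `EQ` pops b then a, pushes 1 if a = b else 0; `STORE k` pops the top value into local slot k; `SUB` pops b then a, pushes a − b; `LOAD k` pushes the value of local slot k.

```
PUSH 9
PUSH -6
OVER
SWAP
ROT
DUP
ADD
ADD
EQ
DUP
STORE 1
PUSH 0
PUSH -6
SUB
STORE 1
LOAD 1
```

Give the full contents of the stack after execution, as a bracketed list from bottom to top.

PUSH 9  : [9]
PUSH -6 : [9, -6]
OVER    : [9, -6, 9]
SWAP    : [9, 9, -6]
ROT     : [9, -6, 9]
DUP     : [9, -6, 9, 9]
ADD     : [9, -6, 18]
ADD     : [9, 12]
EQ      : [0]
DUP     : [0, 0]
STORE 1 : [0]
PUSH 0  : [0, 0]
PUSH -6 : [0, 0, -6]
SUB     : [0, 6]
STORE 1 : [0]
LOAD 1  : [0, 6]

[0, 6]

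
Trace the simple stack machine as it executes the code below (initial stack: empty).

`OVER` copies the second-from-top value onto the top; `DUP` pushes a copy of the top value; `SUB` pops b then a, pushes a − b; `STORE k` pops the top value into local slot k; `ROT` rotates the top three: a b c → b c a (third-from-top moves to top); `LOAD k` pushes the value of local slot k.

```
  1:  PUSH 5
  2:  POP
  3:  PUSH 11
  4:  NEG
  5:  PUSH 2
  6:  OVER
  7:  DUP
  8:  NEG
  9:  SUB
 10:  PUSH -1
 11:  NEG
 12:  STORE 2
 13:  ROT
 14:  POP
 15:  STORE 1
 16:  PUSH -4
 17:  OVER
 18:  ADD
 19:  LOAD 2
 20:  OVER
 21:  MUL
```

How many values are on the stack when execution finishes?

3

PUSH 5  → [5]
POP     → []
PUSH 11 → [11]
NEG     → [-11]
PUSH 2  → [-11, 2]
OVER    → [-11, 2, -11]
DUP     → [-11, 2, -11, -11]
NEG     → [-11, 2, -11, 11]
SUB     → [-11, 2, -22]
PUSH -1 → [-11, 2, -22, -1]
NEG     → [-11, 2, -22, 1]
STORE 2 → [-11, 2, -22]
ROT     → [2, -22, -11]
POP     → [2, -22]
STORE 1 → [2]
PUSH -4 → [2, -4]
OVER    → [2, -4, 2]
ADD     → [2, -2]
LOAD 2  → [2, -2, 1]
OVER    → [2, -2, 1, -2]
MUL     → [2, -2, -2]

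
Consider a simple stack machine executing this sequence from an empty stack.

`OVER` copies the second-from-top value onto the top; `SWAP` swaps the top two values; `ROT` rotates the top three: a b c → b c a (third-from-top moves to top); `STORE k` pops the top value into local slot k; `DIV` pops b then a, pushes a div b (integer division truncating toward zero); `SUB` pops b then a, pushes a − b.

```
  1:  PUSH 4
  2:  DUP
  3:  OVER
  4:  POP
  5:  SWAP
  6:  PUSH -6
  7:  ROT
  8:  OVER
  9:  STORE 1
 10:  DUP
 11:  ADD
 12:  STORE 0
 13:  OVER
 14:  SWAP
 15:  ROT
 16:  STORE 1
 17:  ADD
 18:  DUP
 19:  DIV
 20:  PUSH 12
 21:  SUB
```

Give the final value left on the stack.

PUSH 4  → 4
DUP     → 4 4
OVER    → 4 4 4
POP     → 4 4
SWAP    → 4 4
PUSH -6 → 4 4 -6
ROT     → 4 -6 4
OVER    → 4 -6 4 -6
STORE 1 → 4 -6 4
DUP     → 4 -6 4 4
ADD     → 4 -6 8
STORE 0 → 4 -6
OVER    → 4 -6 4
SWAP    → 4 4 -6
ROT     → 4 -6 4
STORE 1 → 4 -6
ADD     → -2
DUP     → -2 -2
DIV     → 1
PUSH 12 → 1 12
SUB     → -11

-11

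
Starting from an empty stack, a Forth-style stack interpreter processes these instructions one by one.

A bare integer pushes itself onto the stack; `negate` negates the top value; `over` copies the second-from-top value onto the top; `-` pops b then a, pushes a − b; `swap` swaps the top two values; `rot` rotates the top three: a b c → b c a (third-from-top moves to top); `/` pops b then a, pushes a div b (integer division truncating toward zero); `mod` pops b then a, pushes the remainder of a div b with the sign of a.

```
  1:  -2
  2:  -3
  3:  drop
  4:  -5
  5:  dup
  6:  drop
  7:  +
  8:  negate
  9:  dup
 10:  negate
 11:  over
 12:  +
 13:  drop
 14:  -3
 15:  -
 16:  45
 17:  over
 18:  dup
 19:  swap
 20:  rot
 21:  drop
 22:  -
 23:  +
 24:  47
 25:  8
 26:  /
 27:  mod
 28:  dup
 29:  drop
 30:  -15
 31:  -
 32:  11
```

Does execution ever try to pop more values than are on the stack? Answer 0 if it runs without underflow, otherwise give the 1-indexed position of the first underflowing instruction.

-2     -> [-2]
-3     -> [-2, -3]
drop   -> [-2]
-5     -> [-2, -5]
dup    -> [-2, -5, -5]
drop   -> [-2, -5]
+      -> [-7]
negate -> [7]
dup    -> [7, 7]
negate -> [7, -7]
over   -> [7, -7, 7]
+      -> [7, 0]
drop   -> [7]
-3     -> [7, -3]
-      -> [10]
45     -> [10, 45]
over   -> [10, 45, 10]
dup    -> [10, 45, 10, 10]
swap   -> [10, 45, 10, 10]
rot    -> [10, 10, 10, 45]
drop   -> [10, 10, 10]
-      -> [10, 0]
+      -> [10]
47     -> [10, 47]
8      -> [10, 47, 8]
/      -> [10, 5]
mod    -> [0]
dup    -> [0, 0]
drop   -> [0]
-15    -> [0, -15]
-      -> [15]
11     -> [15, 11]

0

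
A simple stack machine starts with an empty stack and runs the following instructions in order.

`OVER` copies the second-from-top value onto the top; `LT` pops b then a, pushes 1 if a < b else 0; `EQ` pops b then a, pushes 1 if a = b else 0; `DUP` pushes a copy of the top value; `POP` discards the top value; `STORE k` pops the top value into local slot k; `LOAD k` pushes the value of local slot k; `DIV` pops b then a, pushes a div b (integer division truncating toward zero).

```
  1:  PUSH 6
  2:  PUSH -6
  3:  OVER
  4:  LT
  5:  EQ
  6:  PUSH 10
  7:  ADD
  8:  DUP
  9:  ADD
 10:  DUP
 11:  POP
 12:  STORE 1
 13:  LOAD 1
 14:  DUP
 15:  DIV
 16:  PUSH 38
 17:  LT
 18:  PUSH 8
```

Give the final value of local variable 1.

20

PUSH 6  : 6
PUSH -6 : 6 -6
OVER    : 6 -6 6
LT      : 6 1
EQ      : 0
PUSH 10 : 0 10
ADD     : 10
DUP     : 10 10
ADD     : 20
DUP     : 20 20
POP     : 20
STORE 1 : (empty)
LOAD 1  : 20
DUP     : 20 20
DIV     : 1
PUSH 38 : 1 38
LT      : 1
PUSH 8  : 1 8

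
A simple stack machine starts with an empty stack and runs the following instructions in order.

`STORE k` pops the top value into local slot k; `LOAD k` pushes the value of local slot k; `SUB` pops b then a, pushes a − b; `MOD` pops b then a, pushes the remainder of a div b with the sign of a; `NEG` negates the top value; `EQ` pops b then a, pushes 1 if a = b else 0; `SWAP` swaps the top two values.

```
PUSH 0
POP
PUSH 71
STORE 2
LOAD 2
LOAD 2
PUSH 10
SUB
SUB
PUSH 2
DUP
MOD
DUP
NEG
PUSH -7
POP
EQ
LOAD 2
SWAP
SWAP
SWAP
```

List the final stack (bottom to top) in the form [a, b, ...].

[10, 71, 1]

PUSH 0  → 0
POP     → (empty)
PUSH 71 → 71
STORE 2 → (empty)
LOAD 2  → 71
LOAD 2  → 71 71
PUSH 10 → 71 71 10
SUB     → 71 61
SUB     → 10
PUSH 2  → 10 2
DUP     → 10 2 2
MOD     → 10 0
DUP     → 10 0 0
NEG     → 10 0 0
PUSH -7 → 10 0 0 -7
POP     → 10 0 0
EQ      → 10 1
LOAD 2  → 10 1 71
SWAP    → 10 71 1
SWAP    → 10 1 71
SWAP    → 10 71 1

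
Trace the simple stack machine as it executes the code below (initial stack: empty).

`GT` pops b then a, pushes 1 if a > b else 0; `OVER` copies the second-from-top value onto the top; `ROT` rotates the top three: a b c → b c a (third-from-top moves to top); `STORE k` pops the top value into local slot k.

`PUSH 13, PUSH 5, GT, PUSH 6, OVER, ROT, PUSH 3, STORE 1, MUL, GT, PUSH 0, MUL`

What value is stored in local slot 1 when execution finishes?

3

PUSH 13 -> 13
PUSH 5  -> 13 5
GT      -> 1
PUSH 6  -> 1 6
OVER    -> 1 6 1
ROT     -> 6 1 1
PUSH 3  -> 6 1 1 3
STORE 1 -> 6 1 1
MUL     -> 6 1
GT      -> 1
PUSH 0  -> 1 0
MUL     -> 0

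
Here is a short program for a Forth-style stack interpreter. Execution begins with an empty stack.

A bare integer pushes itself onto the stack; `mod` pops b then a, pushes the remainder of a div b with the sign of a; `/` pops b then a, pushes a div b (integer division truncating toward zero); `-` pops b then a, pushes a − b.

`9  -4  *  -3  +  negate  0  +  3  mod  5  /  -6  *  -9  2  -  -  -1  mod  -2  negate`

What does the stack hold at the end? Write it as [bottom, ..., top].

9      → [9]
-4     → [9, -4]
*      → [-36]
-3     → [-36, -3]
+      → [-39]
negate → [39]
0      → [39, 0]
+      → [39]
3      → [39, 3]
mod    → [0]
5      → [0, 5]
/      → [0]
-6     → [0, -6]
*      → [0]
-9     → [0, -9]
2      → [0, -9, 2]
-      → [0, -11]
-      → [11]
-1     → [11, -1]
mod    → [0]
-2     → [0, -2]
negate → [0, 2]

[0, 2]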